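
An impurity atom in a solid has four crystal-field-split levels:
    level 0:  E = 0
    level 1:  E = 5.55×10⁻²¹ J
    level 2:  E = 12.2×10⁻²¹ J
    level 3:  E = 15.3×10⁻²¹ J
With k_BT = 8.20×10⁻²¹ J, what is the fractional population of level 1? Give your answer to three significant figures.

0.269

Eᵢ/kT = 0, 0.67683, 1.4878, 1.8659.
Z = Σ e^(−Eᵢ/kT) = e^(−0) + e^(−0.67683) + e^(−1.4878) + e^(−1.8659) = 1.0000 + 0.50823 + 0.22587 + 0.15476 = 1.8889.
P₁ = e^(−E₁/kT) / Z = 0.50823/1.8889 = 0.269.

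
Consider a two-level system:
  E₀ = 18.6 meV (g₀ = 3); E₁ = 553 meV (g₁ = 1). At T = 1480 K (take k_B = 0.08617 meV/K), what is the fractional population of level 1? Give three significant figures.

k_BT = 0.08617 × 1480 K = 127.53 meV.
Eᵢ/kT = 0.14585, 4.3362.
Z = Σ gᵢe^(−Eᵢ/kT) = 3·e^(−0.14585) + 1·e^(−4.3362) = 2.5929 + 0.013086 = 2.6060.
P₁ = g₁ e^(−E₁/kT) / Z = 0.013086/2.6060 = 0.00502.

0.00502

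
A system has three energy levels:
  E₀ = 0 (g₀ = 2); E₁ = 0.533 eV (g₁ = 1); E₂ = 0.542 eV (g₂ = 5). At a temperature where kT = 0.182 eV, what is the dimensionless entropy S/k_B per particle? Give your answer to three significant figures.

Eᵢ/kT = 0, 2.9286, 2.9780.
Z = Σ gᵢe^(−Eᵢ/kT) = 2·e^(−0) + 1·e^(−2.9286) + 5·e^(−2.9780) = 2.0000 + 0.053472 + 0.25447 = 2.3079.
⟨E⟩ = Σ EᵢPᵢ = 0.072110 eV.
S/k_B = ln Z + ⟨E⟩/kT = ln(2.3079) + 0.072110/0.182 = 0.83634 + 0.39621 = 1.23.

1.23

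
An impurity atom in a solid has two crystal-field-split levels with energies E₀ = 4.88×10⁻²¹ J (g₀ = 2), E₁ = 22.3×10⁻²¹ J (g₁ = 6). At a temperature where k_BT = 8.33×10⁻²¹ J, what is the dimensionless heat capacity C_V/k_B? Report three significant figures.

Eᵢ/kT = 0.58583, 2.6771.
Z = Σ gᵢe^(−Eᵢ/kT) = 2·e^(−0.58583) + 6·e^(−2.6771) = 1.1133 + 0.41257 = 1.5259.
⟨E⟩ = 9.5899, ⟨E²⟩ = 151.83.
C_V/k_B = (⟨E²⟩ − ⟨E⟩²)/(kT)² = (151.83 − 91.966)/69.389 = 0.863.

0.863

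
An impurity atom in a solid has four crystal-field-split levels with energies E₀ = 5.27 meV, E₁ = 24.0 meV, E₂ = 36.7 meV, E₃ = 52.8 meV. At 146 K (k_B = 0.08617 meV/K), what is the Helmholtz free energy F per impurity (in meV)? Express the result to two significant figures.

1.7 meV

k_BT = 0.08617 × 146 K = 12.58 meV.
Eᵢ/kT = 0.4189, 1.908, 2.917, 4.197.
Z = Σ e^(−Eᵢ/kT) = e^(−0.4189) + e^(−1.908) + e^(−2.917) + e^(−4.197) = 0.6578 + 0.1484 + 0.05410 + 0.01504 = 0.8753.
F = −kT ln Z = −12.58 × ln(0.8753) = −12.58 × -0.1332 = 1.7 meV.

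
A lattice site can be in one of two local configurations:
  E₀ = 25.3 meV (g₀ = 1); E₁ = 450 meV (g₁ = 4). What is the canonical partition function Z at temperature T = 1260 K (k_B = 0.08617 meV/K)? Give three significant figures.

Z = 0.856

k_BT = 0.08617 × 1260 K = 108.57 meV.
Eᵢ/kT = 0.23303, 4.1448.
Z = Σ gᵢe^(−Eᵢ/kT) = 1·e^(−0.23303) + 4·e^(−4.1448) = 0.79213 + 0.063386 = 0.85552.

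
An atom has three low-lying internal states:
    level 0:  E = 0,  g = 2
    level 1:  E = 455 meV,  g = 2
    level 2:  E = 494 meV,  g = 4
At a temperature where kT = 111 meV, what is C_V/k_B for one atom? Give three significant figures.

0.685

Eᵢ/kT = 0, 4.0991, 4.4505.
Z = Σ gᵢe^(−Eᵢ/kT) = 2·e^(−0) + 2·e^(−4.0991) + 4·e^(−4.4505) = 2.0000 + 0.033175 + 0.046691 = 2.0799.
⟨E⟩ = 18.347 meV, ⟨E²⟩ = 8780.4 meV².
C_V/k_B = (⟨E²⟩ − ⟨E⟩²)/(kT)² = (8780.4 − 336.61)/12321 = 0.685.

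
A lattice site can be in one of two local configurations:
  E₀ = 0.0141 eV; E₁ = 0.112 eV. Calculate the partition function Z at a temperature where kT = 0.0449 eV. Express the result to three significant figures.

Eᵢ/kT = 0.31403, 2.4944.
Z = Σ e^(−Eᵢ/kT) = e^(−0.31403) + e^(−2.4944) = 0.73050 + 0.082546 = 0.81305.

Z = 0.813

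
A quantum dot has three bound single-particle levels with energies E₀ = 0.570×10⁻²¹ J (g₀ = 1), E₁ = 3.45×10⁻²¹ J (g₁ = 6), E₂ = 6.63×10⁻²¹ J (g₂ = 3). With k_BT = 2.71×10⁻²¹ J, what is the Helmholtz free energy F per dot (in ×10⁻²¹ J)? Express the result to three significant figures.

Eᵢ/kT = 0.21033, 1.2731, 2.4465.
Z = Σ gᵢe^(−Eᵢ/kT) = 1·e^(−0.21033) + 6·e^(−1.2731) + 3·e^(−2.4465) = 0.81032 + 1.6798 + 0.25979 = 2.7499.
F = −kT ln Z = −2.71 × ln(2.7499) = −2.71 × 1.0116 = -2.74 ×10⁻²¹ J.

-2.74 ×10⁻²¹ J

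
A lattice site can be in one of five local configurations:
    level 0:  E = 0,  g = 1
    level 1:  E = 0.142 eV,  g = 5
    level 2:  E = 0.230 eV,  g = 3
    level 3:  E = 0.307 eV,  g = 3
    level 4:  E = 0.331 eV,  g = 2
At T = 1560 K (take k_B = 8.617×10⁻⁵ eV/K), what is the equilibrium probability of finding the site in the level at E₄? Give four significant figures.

k_BT = 8.617×10⁻⁵ × 1560 K = 0.134425 eV.
Eᵢ/kT = 0, 1.05635, 1.71099, 2.28380, 2.46234.
Z = Σ gᵢe^(−Eᵢ/kT) = 1·e^(−0) + 5·e^(−1.05635) + 3·e^(−1.71099) + 3·e^(−2.28380) + 2·e^(−2.46234) = 1.00000 + 1.73861 + 0.542060 + 0.305689 + 0.170471 = 3.75683.
P₄ = g₄ e^(−E₄/kT) / Z = 0.170471/3.75683 = 0.04538.

0.04538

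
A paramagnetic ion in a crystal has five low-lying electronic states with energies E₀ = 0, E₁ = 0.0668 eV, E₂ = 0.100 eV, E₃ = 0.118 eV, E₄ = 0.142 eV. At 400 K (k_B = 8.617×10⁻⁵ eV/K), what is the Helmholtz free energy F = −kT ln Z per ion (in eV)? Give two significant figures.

k_BT = 8.617×10⁻⁵ × 400 K = 0.03447 eV.
Eᵢ/kT = 0, 1.938, 2.901, 3.423, 4.120.
Z = Σ e^(−Eᵢ/kT) = e^(−0) + e^(−1.938) + e^(−2.901) + e^(−3.423) + e^(−4.120) = 1.000 + 0.1440 + 0.05497 + 0.03261 + 0.01624 = 1.248.
F = −kT ln Z = −0.03447 × ln(1.248) = −0.03447 × 0.2215 = -0.0076 eV.

-0.0076 eV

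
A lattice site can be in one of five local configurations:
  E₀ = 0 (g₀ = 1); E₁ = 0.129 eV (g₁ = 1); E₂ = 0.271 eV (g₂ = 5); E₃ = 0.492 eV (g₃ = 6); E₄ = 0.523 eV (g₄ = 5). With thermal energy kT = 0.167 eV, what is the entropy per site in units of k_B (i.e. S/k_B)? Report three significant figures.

Eᵢ/kT = 0, 0.77246, 1.6228, 2.9461, 3.1317.
Z = Σ gᵢe^(−Eᵢ/kT) = 1·e^(−0) + 1·e^(−0.77246) + 5·e^(−1.6228) + 6·e^(−2.9461) + 5·e^(−3.1317) = 1.0000 + 0.46188 + 0.98673 + 0.31527 + 0.21822 = 2.9821.
⟨E⟩ = Σ EᵢPᵢ = 0.19994 eV.
S/k_B = ln Z + ⟨E⟩/kT = ln(2.9821) + 0.19994/0.167 = 1.0926 + 1.1972 = 2.29.

2.29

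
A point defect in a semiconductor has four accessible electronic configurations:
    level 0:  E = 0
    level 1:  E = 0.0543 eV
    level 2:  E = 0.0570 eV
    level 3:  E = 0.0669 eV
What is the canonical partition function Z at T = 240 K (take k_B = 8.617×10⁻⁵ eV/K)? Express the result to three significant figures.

Z = 1.18

k_BT = 8.617×10⁻⁵ × 240 K = 0.020681 eV.
Eᵢ/kT = 0, 2.6256, 2.7562, 3.2349.
Z = Σ e^(−Eᵢ/kT) = e^(−0) + e^(−2.6256) + e^(−2.7562) + e^(−3.2349) = 1.0000 + 0.072396 + 0.063533 + 0.039364 = 1.1753.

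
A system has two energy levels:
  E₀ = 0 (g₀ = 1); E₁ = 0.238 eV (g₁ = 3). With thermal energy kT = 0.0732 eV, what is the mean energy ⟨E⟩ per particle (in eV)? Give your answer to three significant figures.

0.0248 eV

Eᵢ/kT = 0, 3.2514.
Z = Σ gᵢe^(−Eᵢ/kT) = 1·e^(−0) + 3·e^(−3.2514) = 1.0000 + 0.11616 = 1.1162.
⟨E⟩ = Σ Eᵢ gᵢe^(−Eᵢ/kT) / Z = (0·1.0000 + 0.238·0.11616) / 1.1162 = 0.0248 eV.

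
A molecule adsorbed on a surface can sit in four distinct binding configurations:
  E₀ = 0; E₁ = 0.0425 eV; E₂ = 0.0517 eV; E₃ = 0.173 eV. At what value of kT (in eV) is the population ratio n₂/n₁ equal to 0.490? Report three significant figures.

n₂/n₁ = exp[−(E₂−E₁)/kT] = 0.490.
⇒ (E₂−E₁)/kT = ln(1/0.490) = ln(2.0408) = 0.71334.
kT = 0.0092 eV / 0.71334 = 0.0129 eV.

0.0129 eV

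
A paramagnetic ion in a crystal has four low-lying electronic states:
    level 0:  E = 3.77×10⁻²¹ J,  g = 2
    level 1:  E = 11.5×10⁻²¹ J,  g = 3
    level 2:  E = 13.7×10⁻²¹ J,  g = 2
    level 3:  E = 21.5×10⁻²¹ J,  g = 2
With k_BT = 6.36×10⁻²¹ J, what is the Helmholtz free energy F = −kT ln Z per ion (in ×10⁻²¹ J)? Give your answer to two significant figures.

-4.1 ×10⁻²¹ J

Eᵢ/kT = 0.5928, 1.808, 2.154, 3.381.
Z = Σ gᵢe^(−Eᵢ/kT) = 2·e^(−0.5928) + 3·e^(−1.808) + 2·e^(−2.154) + 2·e^(−3.381) = 1.106 + 0.4919 + 0.2320 + 0.06803 = 1.898.
F = −kT ln Z = −6.36 × ln(1.898) = −6.36 × 0.6408 = -4.1 ×10⁻²¹ J.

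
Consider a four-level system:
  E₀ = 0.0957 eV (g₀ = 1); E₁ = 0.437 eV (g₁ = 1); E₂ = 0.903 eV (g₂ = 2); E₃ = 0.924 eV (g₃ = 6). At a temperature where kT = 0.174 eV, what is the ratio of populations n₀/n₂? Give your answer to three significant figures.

51.8

n₀/n₂ = (g₀/g₂) exp[−(E₀−E₂)/kT] = (1/2) × exp(−(-0.8073 eV)/(0.174 eV)) = (1/2) × exp(4.6397) = 51.8.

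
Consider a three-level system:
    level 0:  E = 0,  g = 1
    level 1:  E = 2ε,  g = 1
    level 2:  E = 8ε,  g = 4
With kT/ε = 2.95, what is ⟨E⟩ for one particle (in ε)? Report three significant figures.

Eᵢ/kT = 0, 0.67797, 2.7119.
Z = Σ gᵢe^(−Eᵢ/kT) = 1·e^(−0) + 1·e^(−0.67797) + 4·e^(−2.7119) = 1.0000 + 0.50765 + 0.26564 = 1.7733.
⟨E⟩ = Σ Eᵢ gᵢe^(−Eᵢ/kT) / Z = (0·1.0000 + 2·0.50765 + 8·0.26564) / 1.7733 = 1.77 ε.

1.77 ε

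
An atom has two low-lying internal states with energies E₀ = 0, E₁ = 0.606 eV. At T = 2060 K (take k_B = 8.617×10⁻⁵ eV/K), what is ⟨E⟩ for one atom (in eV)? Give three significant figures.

0.0193 eV

k_BT = 8.617×10⁻⁵ × 2060 K = 0.17751 eV.
Eᵢ/kT = 0, 3.4139.
Z = Σ e^(−Eᵢ/kT) = e^(−0) + e^(−3.4139) = 1.0000 + 0.032913 = 1.0329.
⟨E⟩ = Σ Eᵢ e^(−Eᵢ/kT) / Z = (0·1.0000 + 0.606·0.032913) / 1.0329 = 0.0193 eV.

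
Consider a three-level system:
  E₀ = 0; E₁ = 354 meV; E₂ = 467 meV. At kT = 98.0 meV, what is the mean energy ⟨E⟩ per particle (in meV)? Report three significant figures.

Eᵢ/kT = 0, 3.6122, 4.7653.
Z = Σ e^(−Eᵢ/kT) = e^(−0) + e^(−3.6122) + e^(−4.7653) = 1.0000 + 0.026992 + 0.0085203 = 1.0355.
⟨E⟩ = Σ Eᵢ e^(−Eᵢ/kT) / Z = (0·1.0000 + 354·0.026992 + 467·0.0085203) / 1.0355 = 13.1 meV.

13.1 meV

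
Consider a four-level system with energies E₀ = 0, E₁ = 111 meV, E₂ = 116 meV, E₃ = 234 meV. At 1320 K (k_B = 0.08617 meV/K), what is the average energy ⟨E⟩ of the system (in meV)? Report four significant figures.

60.89 meV

k_BT = 0.08617 × 1320 K = 113.744 meV.
Eᵢ/kT = 0, 0.975876, 1.01983, 2.05725.
Z = Σ e^(−Eᵢ/kT) = e^(−0) + e^(−0.975876) + e^(−1.01983) + e^(−2.05725) = 1.00000 + 0.376862 + 0.360656 + 0.127805 = 1.86532.
⟨E⟩ = Σ Eᵢ e^(−Eᵢ/kT) / Z = (0·1.00000 + 111·0.376862 + 116·0.360656 + 234·0.127805) / 1.86532 = 60.89 meV.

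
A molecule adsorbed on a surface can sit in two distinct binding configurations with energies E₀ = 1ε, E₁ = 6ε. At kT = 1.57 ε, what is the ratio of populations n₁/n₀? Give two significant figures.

n₁/n₀ = exp[−(E₁−E₀)/kT] = exp(−(5ε)/(1.57ε)) = exp(-3.185) = 0.041.

0.041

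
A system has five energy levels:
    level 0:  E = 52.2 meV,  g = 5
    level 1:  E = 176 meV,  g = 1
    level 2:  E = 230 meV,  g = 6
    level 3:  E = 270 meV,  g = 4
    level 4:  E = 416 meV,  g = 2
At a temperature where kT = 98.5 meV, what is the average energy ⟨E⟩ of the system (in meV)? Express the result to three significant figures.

100 meV

Eᵢ/kT = 0.52995, 1.7868, 2.3350, 2.7411, 4.2234.
Z = Σ gᵢe^(−Eᵢ/kT) = 5·e^(−0.52995) + 1·e^(−1.7868) + 6·e^(−2.3350) + 4·e^(−2.7411) + 2·e^(−4.2234) = 2.9432 + 0.16750 + 0.58086 + 0.25800 + 0.029298 = 3.9789.
⟨E⟩ = Σ Eᵢ gᵢe^(−Eᵢ/kT) / Z = (52.2·2.9432 + 176·0.16750 + 230·0.58086 + 270·0.25800 + 416·0.029298) / 3.9789 = 100 meV.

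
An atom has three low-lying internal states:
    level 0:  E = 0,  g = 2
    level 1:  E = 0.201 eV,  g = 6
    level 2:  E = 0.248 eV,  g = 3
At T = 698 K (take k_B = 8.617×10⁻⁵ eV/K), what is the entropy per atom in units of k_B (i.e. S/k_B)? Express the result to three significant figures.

1.22

k_BT = 8.617×10⁻⁵ × 698 K = 0.060147 eV.
Eᵢ/kT = 0, 3.3418, 4.1232.
Z = Σ gᵢe^(−Eᵢ/kT) = 2·e^(−0) + 6·e^(−3.3418) + 3·e^(−4.1232) = 2.0000 + 0.21224 + 0.048578 = 2.2608.
⟨E⟩ = Σ EᵢPᵢ = 0.024198 eV.
S/k_B = ln Z + ⟨E⟩/kT = ln(2.2608) + 0.024198/0.060147 = 0.81572 + 0.40231 = 1.22.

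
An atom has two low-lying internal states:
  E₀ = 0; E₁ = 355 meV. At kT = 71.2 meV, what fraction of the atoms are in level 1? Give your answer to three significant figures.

Eᵢ/kT = 0, 4.9860.
Z = Σ e^(−Eᵢ/kT) = e^(−0) + e^(−4.9860) = 1.0000 + 0.0068329 = 1.0068.
P₁ = e^(−E₁/kT) / Z = 0.0068329/1.0068 = 0.00679.

0.00679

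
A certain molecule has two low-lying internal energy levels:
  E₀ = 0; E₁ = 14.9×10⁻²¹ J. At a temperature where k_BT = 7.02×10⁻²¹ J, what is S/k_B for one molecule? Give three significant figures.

Eᵢ/kT = 0, 2.1225.
Z = Σ e^(−Eᵢ/kT) = e^(−0) + e^(−2.1225) = 1.0000 + 0.11973 = 1.1197.
⟨E⟩ = Σ EᵢPᵢ = 1.5933 ×10⁻²¹ J.
S/k_B = ln Z + ⟨E⟩/kT = ln(1.1197) + 1.5933/7.02 = 0.11306 + 0.22697 = 0.340.

0.340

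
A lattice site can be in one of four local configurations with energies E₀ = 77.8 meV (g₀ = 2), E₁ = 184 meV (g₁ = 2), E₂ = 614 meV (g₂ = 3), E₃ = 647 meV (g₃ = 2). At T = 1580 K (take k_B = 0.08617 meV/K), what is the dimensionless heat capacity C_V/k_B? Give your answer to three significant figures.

k_BT = 0.08617 × 1580 K = 136.15 meV.
Eᵢ/kT = 0.57143, 1.3515, 4.5097, 4.7521.
Z = Σ gᵢe^(−Eᵢ/kT) = 2·e^(−0.57143) + 2·e^(−1.3515) + 3·e^(−4.5097) + 2·e^(−4.7521) = 1.1294 + 0.51770 + 0.033005 + 0.017267 = 1.6974.
⟨E⟩ = 126.41 meV, ⟨E²⟩ = 25942 meV².
C_V/k_B = (⟨E²⟩ − ⟨E⟩²)/(kT)² = (25942 − 15979)/18537 = 0.537.

0.537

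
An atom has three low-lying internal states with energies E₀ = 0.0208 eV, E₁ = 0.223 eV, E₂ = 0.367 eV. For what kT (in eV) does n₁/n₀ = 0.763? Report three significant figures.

0.748 eV

n₁/n₀ = exp[−(E₁−E₀)/kT] = 0.763.
⇒ (E₁−E₀)/kT = ln(1/0.763) = ln(1.3106) = 0.27049.
kT = 0.2022 eV / 0.27049 = 0.748 eV.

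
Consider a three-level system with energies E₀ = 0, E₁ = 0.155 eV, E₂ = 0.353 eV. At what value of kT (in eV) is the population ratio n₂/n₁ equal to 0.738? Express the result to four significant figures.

n₂/n₁ = exp[−(E₂−E₁)/kT] = 0.738.
⇒ (E₂−E₁)/kT = ln(1/0.738) = ln(1.35501) = 0.303809.
kT = 0.198 eV / 0.303809 = 0.6517 eV.

0.6517 eV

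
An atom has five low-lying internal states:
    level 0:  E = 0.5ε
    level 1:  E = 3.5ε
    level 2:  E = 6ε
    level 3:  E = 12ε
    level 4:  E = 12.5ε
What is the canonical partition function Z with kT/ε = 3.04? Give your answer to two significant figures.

Eᵢ/kT = 0.1645, 1.151, 1.974, 3.947, 4.112.
Z = Σ e^(−Eᵢ/kT) = e^(−0.1645) + e^(−1.151) + e^(−1.974) + e^(−3.947) + e^(−4.112) = 0.8483 + 0.3163 + 0.1389 + 0.01931 + 0.01637 = 1.339.

Z = 1.3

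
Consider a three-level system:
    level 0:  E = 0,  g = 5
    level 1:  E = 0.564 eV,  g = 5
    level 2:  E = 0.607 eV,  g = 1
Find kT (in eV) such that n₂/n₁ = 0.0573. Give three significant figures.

n₂/n₁ = (g₂/g₁) exp[−(E₂−E₁)/kT] = 0.0573.
⇒ (E₂−E₁)/kT = ln((1/5)/0.0573) = ln(3.4904) = 1.2500.
kT = 0.043 eV / 1.2500 = 0.0344 eV.

0.0344 eV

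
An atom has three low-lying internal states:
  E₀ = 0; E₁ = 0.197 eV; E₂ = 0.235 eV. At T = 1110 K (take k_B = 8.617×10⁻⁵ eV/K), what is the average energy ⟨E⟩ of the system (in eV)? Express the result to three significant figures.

k_BT = 8.617×10⁻⁵ × 1110 K = 0.095649 eV.
Eᵢ/kT = 0, 2.0596, 2.4569.
Z = Σ e^(−Eᵢ/kT) = e^(−0) + e^(−2.0596) + e^(−2.4569) = 1.0000 + 0.12750 + 0.085700 = 1.2132.
⟨E⟩ = Σ Eᵢ e^(−Eᵢ/kT) / Z = (0·1.0000 + 0.197·0.12750 + 0.235·0.085700) / 1.2132 = 0.0373 eV.

0.0373 eV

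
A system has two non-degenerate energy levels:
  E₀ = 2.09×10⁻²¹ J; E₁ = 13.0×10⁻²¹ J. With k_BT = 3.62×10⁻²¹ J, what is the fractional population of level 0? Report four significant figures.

0.9532

Eᵢ/kT = 0.577348, 3.59116.
Z = Σ e^(−Eᵢ/kT) = e^(−0.577348) + e^(−3.59116) = 0.561385 + 0.0275663 = 0.588951.
P₀ = e^(−E₀/kT) / Z = 0.561385/0.588951 = 0.9532.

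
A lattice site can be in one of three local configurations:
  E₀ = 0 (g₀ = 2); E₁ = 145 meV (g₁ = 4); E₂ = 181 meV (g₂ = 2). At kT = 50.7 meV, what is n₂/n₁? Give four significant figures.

n₂/n₁ = (g₂/g₁) exp[−(E₂−E₁)/kT] = (2/4) × exp(−(36 meV)/(50.7 meV)) = (2/4) × exp(-0.710059) = 0.2458.

0.2458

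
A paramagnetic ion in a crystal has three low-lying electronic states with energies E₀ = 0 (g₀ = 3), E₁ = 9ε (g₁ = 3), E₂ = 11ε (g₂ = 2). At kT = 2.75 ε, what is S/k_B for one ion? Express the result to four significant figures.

1.312

Eᵢ/kT = 0, 3.27273, 4.00000.
Z = Σ gᵢe^(−Eᵢ/kT) = 3·e^(−0) + 3·e^(−3.27273) + 2·e^(−4.00000) = 3.00000 + 0.113708 + 0.0366313 = 3.15034.
⟨E⟩ = Σ EᵢPᵢ = 0.452750 ε.
S/k_B = ln Z + ⟨E⟩/kT = ln(3.15034) + 0.452750/2.75 = 1.14751 + 0.164636 = 1.312.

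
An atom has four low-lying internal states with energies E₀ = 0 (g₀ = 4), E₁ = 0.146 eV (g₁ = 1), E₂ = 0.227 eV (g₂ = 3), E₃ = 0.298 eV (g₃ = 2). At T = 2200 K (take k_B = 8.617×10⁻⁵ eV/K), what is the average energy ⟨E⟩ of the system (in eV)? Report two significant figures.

k_BT = 8.617×10⁻⁵ × 2200 K = 0.1896 eV.
Eᵢ/kT = 0, 0.7700, 1.197, 1.572.
Z = Σ gᵢe^(−Eᵢ/kT) = 4·e^(−0) + 1·e^(−0.7700) + 3·e^(−1.197) + 2·e^(−1.572) = 4.000 + 0.4630 + 0.9063 + 0.4153 = 5.785.
⟨E⟩ = Σ Eᵢ gᵢe^(−Eᵢ/kT) / Z = (0·4.000 + 0.146·0.4630 + 0.227·0.9063 + 0.298·0.4153) / 5.785 = 0.069 eV.

0.069 eV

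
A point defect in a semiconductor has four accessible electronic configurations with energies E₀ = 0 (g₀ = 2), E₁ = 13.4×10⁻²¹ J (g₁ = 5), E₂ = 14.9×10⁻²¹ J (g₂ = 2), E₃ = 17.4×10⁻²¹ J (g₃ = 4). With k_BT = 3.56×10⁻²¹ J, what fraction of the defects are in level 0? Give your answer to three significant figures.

0.919

Eᵢ/kT = 0, 3.7640, 4.1854, 4.8876.
Z = Σ gᵢe^(−Eᵢ/kT) = 2·e^(−0) + 5·e^(−3.7640) + 2·e^(−4.1854) + 4·e^(−4.8876) = 2.0000 + 0.11595 + 0.030432 + 0.030158 = 2.1765.
P₀ = g₀ e^(−E₀/kT) / Z = 2.0000/2.1765 = 0.919.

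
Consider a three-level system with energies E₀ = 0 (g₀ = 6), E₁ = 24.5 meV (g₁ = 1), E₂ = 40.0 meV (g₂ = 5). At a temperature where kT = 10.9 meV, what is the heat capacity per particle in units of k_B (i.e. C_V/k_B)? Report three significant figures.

Eᵢ/kT = 0, 2.2477, 3.6697.
Z = Σ gᵢe^(−Eᵢ/kT) = 6·e^(−0) + 1·e^(−2.2477) + 5·e^(−3.6697) = 6.0000 + 0.10564 + 0.12742 = 6.2331.
⟨E⟩ = 1.2329 meV, ⟨E²⟩ = 42.881 meV².
C_V/k_B = (⟨E²⟩ − ⟨E⟩²)/(kT)² = (42.881 − 1.5200)/118.81 = 0.348.

0.348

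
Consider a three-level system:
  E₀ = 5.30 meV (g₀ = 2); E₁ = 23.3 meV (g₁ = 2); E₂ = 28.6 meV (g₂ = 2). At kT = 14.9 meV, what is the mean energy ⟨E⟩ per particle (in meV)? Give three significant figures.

Eᵢ/kT = 0.35570, 1.5638, 1.9195.
Z = Σ gᵢe^(−Eᵢ/kT) = 2·e^(−0.35570) + 2·e^(−1.5638) + 2·e^(−1.9195) = 1.4014 + 0.41868 + 0.29336 = 2.1134.
⟨E⟩ = Σ Eᵢ gᵢe^(−Eᵢ/kT) / Z = (5.30·1.4014 + 23.3·0.41868 + 28.6·0.29336) / 2.1134 = 12.1 meV.

12.1 meV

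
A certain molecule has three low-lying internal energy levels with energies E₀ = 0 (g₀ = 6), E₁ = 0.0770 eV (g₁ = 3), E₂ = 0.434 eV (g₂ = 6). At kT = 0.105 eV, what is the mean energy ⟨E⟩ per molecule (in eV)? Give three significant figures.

0.0203 eV

Eᵢ/kT = 0, 0.73333, 4.1333.
Z = Σ gᵢe^(−Eᵢ/kT) = 6·e^(−0) + 3·e^(−0.73333) + 6·e^(−4.1333) = 6.0000 + 1.4409 + 0.096179 = 7.5371.
⟨E⟩ = Σ Eᵢ gᵢe^(−Eᵢ/kT) / Z = (0·6.0000 + 0.0770·1.4409 + 0.434·0.096179) / 7.5371 = 0.0203 eV.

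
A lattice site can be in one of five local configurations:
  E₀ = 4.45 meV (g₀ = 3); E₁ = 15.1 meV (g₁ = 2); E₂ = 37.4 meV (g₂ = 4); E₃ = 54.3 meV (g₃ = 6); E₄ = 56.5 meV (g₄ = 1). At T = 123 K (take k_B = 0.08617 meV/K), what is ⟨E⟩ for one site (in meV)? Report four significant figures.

8.674 meV

k_BT = 0.08617 × 123 K = 10.5989 meV.
Eᵢ/kT = 0.419855, 1.42468, 3.52867, 5.12317, 5.33074.
Z = Σ gᵢe^(−Eᵢ/kT) = 3·e^(−0.419855) + 2·e^(−1.42468) + 4·e^(−3.52867) + 6·e^(−5.12317) + 1·e^(−5.33074) = 1.97143 + 0.481171 + 0.117376 + 0.0357427 + 0.00484049 = 2.61056.
⟨E⟩ = Σ Eᵢ gᵢe^(−Eᵢ/kT) / Z = (4.45·1.97143 + 15.1·0.481171 + 37.4·0.117376 + 54.3·0.0357427 + 56.5·0.00484049) / 2.61056 = 8.674 meV.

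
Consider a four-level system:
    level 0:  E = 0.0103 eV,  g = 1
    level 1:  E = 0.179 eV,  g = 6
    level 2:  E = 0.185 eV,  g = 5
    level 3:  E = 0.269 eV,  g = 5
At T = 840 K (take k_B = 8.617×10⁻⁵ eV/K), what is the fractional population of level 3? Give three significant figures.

0.0646

k_BT = 8.617×10⁻⁵ × 840 K = 0.072383 eV.
Eᵢ/kT = 0.14230, 2.4730, 2.5558, 3.7163.
Z = Σ gᵢe^(−Eᵢ/kT) = 1·e^(−0.14230) + 6·e^(−2.4730) + 5·e^(−2.5558) + 5·e^(−3.7163) = 0.86736 + 0.50599 + 0.38815 + 0.12162 = 1.8831.
P₃ = g₃ e^(−E₃/kT) / Z = 0.12162/1.8831 = 0.0646.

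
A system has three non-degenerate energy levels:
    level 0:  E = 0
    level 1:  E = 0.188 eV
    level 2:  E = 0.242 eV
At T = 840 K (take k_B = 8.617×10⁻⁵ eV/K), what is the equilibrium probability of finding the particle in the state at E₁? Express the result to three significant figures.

0.0671

k_BT = 8.617×10⁻⁵ × 840 K = 0.072383 eV.
Eᵢ/kT = 0, 2.5973, 3.3433.
Z = Σ e^(−Eᵢ/kT) = e^(−0) + e^(−2.5973) + e^(−3.3433) = 1.0000 + 0.074474 + 0.035320 = 1.1098.
P₁ = e^(−E₁/kT) / Z = 0.074474/1.1098 = 0.0671.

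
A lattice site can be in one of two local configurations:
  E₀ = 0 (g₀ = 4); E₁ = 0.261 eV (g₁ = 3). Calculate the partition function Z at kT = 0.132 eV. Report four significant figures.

Eᵢ/kT = 0, 1.97727.
Z = Σ gᵢe^(−Eᵢ/kT) = 4·e^(−0) + 3·e^(−1.97727) = 4.00000 + 0.415340 = 4.41534.

Z = 4.415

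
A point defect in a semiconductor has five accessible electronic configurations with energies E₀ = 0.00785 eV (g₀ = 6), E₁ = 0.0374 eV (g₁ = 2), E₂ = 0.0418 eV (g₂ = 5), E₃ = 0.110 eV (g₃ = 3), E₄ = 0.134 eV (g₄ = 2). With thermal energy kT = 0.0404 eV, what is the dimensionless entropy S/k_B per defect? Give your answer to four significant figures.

Eᵢ/kT = 0.194307, 0.925743, 1.03465, 2.72277, 3.31683.
Z = Σ gᵢe^(−Eᵢ/kT) = 6·e^(−0.194307) + 2·e^(−0.925743) + 5·e^(−1.03465) + 3·e^(−2.72277) + 2·e^(−3.31683) = 4.94043 + 0.792474 + 1.77675 + 0.197078 + 0.0725352 = 7.77927.
⟨E⟩ = Σ EᵢPᵢ = 0.0223784 eV.
S/k_B = ln Z + ⟨E⟩/kT = ln(7.77927) + 0.0223784/0.0404 = 2.05146 + 0.553921 = 2.605.

2.605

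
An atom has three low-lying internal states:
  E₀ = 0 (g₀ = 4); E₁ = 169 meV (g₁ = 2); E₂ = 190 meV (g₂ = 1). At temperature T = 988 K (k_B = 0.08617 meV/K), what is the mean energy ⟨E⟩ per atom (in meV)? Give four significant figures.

k_BT = 0.08617 × 988 K = 85.1360 meV.
Eᵢ/kT = 0, 1.98506, 2.23172.
Z = Σ gᵢe^(−Eᵢ/kT) = 4·e^(−0) + 2·e^(−1.98506) + 1·e^(−2.23172) = 4.00000 + 0.274745 + 0.107344 = 4.38209.
⟨E⟩ = Σ Eᵢ gᵢe^(−Eᵢ/kT) / Z = (0·4.00000 + 169·0.274745 + 190·0.107344) / 4.38209 = 15.25 meV.

15.25 meV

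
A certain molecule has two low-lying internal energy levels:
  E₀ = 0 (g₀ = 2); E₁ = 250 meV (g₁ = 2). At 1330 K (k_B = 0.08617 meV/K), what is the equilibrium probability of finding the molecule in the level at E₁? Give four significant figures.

k_BT = 0.08617 × 1330 K = 114.606 meV.
Eᵢ/kT = 0, 2.18139.
Z = Σ gᵢe^(−Eᵢ/kT) = 2·e^(−0) + 2·e^(−2.18139) = 2.00000 + 0.225769 = 2.22577.
P₁ = g₁ e^(−E₁/kT) / Z = 0.225769/2.22577 = 0.1014.

0.1014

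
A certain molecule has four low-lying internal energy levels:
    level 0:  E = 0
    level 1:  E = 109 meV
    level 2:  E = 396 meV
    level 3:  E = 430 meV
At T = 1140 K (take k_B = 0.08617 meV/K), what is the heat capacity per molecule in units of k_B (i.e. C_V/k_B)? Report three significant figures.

0.556

k_BT = 0.08617 × 1140 K = 98.234 meV.
Eᵢ/kT = 0, 1.1096, 4.0312, 4.3773.
Z = Σ e^(−Eᵢ/kT) = e^(−0) + e^(−1.1096) + e^(−4.0312) + e^(−4.3773) = 1.0000 + 0.32969 + 0.017753 + 0.012559 = 1.3600.
⟨E⟩ = 35.564 meV, ⟨E²⟩ = 6634.7 meV².
C_V/k_B = (⟨E²⟩ − ⟨E⟩²)/(kT)² = (6634.7 − 1264.8)/9649.9 = 0.556.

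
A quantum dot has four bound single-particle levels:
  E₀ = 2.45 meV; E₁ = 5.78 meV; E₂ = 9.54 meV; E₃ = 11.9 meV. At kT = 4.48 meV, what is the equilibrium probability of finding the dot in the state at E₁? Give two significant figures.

0.26

Eᵢ/kT = 0.5469, 1.290, 2.129, 2.656.
Z = Σ e^(−Eᵢ/kT) = e^(−0.5469) + e^(−1.290) + e^(−2.129) + e^(−2.656) = 0.5787 + 0.2753 + 0.1190 + 0.07023 = 1.043.
P₁ = e^(−E₁/kT) / Z = 0.2753/1.043 = 0.26.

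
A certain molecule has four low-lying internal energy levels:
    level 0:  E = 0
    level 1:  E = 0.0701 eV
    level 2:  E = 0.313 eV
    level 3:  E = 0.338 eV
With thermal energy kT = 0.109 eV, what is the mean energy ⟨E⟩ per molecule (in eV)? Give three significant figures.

0.0429 eV

Eᵢ/kT = 0, 0.64312, 2.8716, 3.1009.
Z = Σ e^(−Eᵢ/kT) = e^(−0) + e^(−0.64312) + e^(−2.8716) + e^(−3.1009) = 1.0000 + 0.52565 + 0.056608 + 0.045009 = 1.6273.
⟨E⟩ = Σ Eᵢ e^(−Eᵢ/kT) / Z = (0·1.0000 + 0.0701·0.52565 + 0.313·0.056608 + 0.338·0.045009) / 1.6273 = 0.0429 eV.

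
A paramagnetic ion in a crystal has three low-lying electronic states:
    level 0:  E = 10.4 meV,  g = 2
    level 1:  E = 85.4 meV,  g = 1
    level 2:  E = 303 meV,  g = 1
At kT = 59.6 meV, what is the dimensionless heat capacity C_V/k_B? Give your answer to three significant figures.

Eᵢ/kT = 0.17450, 1.4329, 5.0839.
Z = Σ gᵢe^(−Eᵢ/kT) = 2·e^(−0.17450) + 1·e^(−1.4329) + 1·e^(−5.0839) = 1.6798 + 0.23862 + 0.0061957 = 1.9246.
⟨E⟩ = 20.641 meV, ⟨E²⟩ = 1294.2 meV².
C_V/k_B = (⟨E²⟩ − ⟨E⟩²)/(kT)² = (1294.2 − 426.05)/3552.2 = 0.244.

0.244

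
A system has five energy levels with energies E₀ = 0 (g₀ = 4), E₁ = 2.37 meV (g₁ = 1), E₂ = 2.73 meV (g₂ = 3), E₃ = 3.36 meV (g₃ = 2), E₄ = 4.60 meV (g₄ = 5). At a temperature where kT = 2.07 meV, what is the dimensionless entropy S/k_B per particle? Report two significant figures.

Eᵢ/kT = 0, 1.145, 1.319, 1.623, 2.222.
Z = Σ gᵢe^(−Eᵢ/kT) = 4·e^(−0) + 1·e^(−1.145) + 3·e^(−1.319) + 2·e^(−1.623) + 5·e^(−2.222) = 4.000 + 0.3182 + 0.8022 + 0.3946 + 0.5420 = 6.057.
⟨E⟩ = Σ EᵢPᵢ = 1.117 meV.
S/k_B = ln Z + ⟨E⟩/kT = ln(6.057) + 1.117/2.07 = 1.801 + 0.5396 = 2.3.

2.3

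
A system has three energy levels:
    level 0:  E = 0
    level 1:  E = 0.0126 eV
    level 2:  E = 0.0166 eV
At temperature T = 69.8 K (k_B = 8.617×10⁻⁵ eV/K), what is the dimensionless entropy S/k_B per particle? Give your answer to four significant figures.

k_BT = 8.617×10⁻⁵ × 69.8 K = 0.00601467 eV.
Eᵢ/kT = 0, 2.09488, 2.75992.
Z = Σ e^(−Eᵢ/kT) = e^(−0) + e^(−2.09488) + e^(−2.75992) = 1.00000 + 0.123085 + 0.0632968 = 1.18638.
⟨E⟩ = Σ EᵢPᵢ = 0.00219289 eV.
S/k_B = ln Z + ⟨E⟩/kT = ln(1.18638) + 0.00219289/0.00601467 = 0.170907 + 0.364590 = 0.5355.

0.5355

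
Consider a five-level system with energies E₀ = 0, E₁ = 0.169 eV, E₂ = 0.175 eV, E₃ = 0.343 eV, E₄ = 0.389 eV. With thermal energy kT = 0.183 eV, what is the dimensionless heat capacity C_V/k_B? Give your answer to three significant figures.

Eᵢ/kT = 0, 0.92350, 0.95628, 1.8743, 2.1257.
Z = Σ e^(−Eᵢ/kT) = e^(−0) + e^(−0.92350) + e^(−0.95628) + e^(−1.8743) + e^(−2.1257) = 1.0000 + 0.39713 + 0.38432 + 0.15346 + 0.11935 = 2.0543.
⟨E⟩ = 0.11363 eV, ⟨E²⟩ = 0.028831 eV².
C_V/k_B = (⟨E²⟩ − ⟨E⟩²)/(kT)² = (0.028831 − 0.012912)/0.033489 = 0.475.

0.475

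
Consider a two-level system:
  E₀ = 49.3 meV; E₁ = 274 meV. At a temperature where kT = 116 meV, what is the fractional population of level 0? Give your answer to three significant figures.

Eᵢ/kT = 0.42500, 2.3621.
Z = Σ e^(−Eᵢ/kT) = e^(−0.42500) + e^(−2.3621) = 0.65377 + 0.094222 = 0.74799.
P₀ = e^(−E₀/kT) / Z = 0.65377/0.74799 = 0.874.

0.874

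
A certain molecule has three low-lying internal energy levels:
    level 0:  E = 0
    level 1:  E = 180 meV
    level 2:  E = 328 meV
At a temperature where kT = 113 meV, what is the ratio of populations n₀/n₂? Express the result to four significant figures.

18.22

n₀/n₂ = exp[−(E₀−E₂)/kT] = exp(−(-328 meV)/(113 meV)) = exp(2.90265) = 18.22.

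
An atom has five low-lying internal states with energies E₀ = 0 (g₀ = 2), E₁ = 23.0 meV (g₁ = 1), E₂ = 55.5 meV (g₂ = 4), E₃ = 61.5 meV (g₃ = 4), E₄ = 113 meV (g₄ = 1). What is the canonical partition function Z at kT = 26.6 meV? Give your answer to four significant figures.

Eᵢ/kT = 0, 0.864662, 2.08647, 2.31203, 4.24812.
Z = Σ gᵢe^(−Eᵢ/kT) = 2·e^(−0) + 1·e^(−0.864662) + 4·e^(−2.08647) + 4·e^(−2.31203) + 1·e^(−4.24812) = 2.00000 + 0.421194 + 0.496498 + 0.396240 + 0.0142911 = 3.32822.

Z = 3.328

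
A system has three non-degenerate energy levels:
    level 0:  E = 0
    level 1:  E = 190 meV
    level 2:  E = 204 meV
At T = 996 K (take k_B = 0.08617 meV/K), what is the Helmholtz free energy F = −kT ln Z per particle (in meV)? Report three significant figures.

-15.8 meV

k_BT = 0.08617 × 996 K = 85.825 meV.
Eᵢ/kT = 0, 2.2138, 2.3769.
Z = Σ e^(−Eᵢ/kT) = e^(−0) + e^(−2.2138) + e^(−2.3769) = 1.0000 + 0.10928 + 0.092838 = 1.2021.
F = −kT ln Z = −85.825 × ln(1.2021) = −85.825 × 0.18407 = -15.8 meV.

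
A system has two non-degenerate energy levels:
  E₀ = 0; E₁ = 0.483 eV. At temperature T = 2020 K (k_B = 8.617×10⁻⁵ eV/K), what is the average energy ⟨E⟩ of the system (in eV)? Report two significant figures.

0.028 eV

k_BT = 8.617×10⁻⁵ × 2020 K = 0.1741 eV.
Eᵢ/kT = 0, 2.774.
Z = Σ e^(−Eᵢ/kT) = e^(−0) + e^(−2.774) = 1.000 + 0.06241 = 1.062.
⟨E⟩ = Σ Eᵢ e^(−Eᵢ/kT) / Z = (0·1.000 + 0.483·0.06241) / 1.062 = 0.028 eV.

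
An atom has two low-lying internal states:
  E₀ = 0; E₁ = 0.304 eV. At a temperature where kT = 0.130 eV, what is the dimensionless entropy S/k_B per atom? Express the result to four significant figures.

Eᵢ/kT = 0, 2.33846.
Z = Σ e^(−Eᵢ/kT) = e^(−0) + e^(−2.33846) = 1.00000 + 0.0964761 = 1.09648.
⟨E⟩ = Σ EᵢPᵢ = 0.0267481 eV.
S/k_B = ln Z + ⟨E⟩/kT = ln(1.09648) + 0.0267481/0.130 = 0.0921050 + 0.205755 = 0.2979.

0.2979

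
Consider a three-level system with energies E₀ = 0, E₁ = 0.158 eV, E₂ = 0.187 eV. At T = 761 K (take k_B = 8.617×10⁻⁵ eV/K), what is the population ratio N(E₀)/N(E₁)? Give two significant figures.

k_BT = 8.617×10⁻⁵ × 761 K = 0.06558 eV.
n₀/n₁ = exp[−(E₀−E₁)/kT] = exp(−(-0.158 eV)/(0.06558 eV)) = exp(2.409) = 11.

11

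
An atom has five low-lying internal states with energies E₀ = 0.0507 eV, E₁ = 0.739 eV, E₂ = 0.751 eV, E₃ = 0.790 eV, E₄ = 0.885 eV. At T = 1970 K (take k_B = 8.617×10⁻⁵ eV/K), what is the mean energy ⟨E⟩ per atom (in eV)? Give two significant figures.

k_BT = 8.617×10⁻⁵ × 1970 K = 0.1698 eV.
Eᵢ/kT = 0.2986, 4.352, 4.423, 4.653, 5.212.
Z = Σ e^(−Eᵢ/kT) = e^(−0.2986) + e^(−4.352) + e^(−4.423) + e^(−4.653) + e^(−5.212) = 0.7419 + 0.01288 + 0.01200 + 0.009533 + 0.005451 = 0.7818.
⟨E⟩ = Σ Eᵢ e^(−Eᵢ/kT) / Z = (0.0507·0.7419 + 0.739·0.01288 + 0.751·0.01200 + 0.790·0.009533 + 0.885·0.005451) / 0.7818 = 0.088 eV.

0.088 eV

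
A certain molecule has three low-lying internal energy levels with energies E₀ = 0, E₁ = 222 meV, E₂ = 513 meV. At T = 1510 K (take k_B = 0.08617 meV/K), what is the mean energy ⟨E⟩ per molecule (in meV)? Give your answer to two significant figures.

k_BT = 0.08617 × 1510 K = 130.1 meV.
Eᵢ/kT = 0, 1.706, 3.943.
Z = Σ e^(−Eᵢ/kT) = e^(−0) + e^(−1.706) + e^(−3.943) = 1.000 + 0.1816 + 0.01939 = 1.201.
⟨E⟩ = Σ Eᵢ e^(−Eᵢ/kT) / Z = (0·1.000 + 222·0.1816 + 513·0.01939) / 1.201 = 42 meV.

42 meV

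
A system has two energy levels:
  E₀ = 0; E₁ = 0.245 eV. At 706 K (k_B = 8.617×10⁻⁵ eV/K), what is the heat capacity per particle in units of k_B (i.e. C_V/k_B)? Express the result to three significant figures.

k_BT = 8.617×10⁻⁵ × 706 K = 0.060836 eV.
Eᵢ/kT = 0, 4.0272.
Z = Σ e^(−Eᵢ/kT) = e^(−0) + e^(−4.0272) = 1.0000 + 0.017824 = 1.0178.
⟨E⟩ = 0.0042905 eV, ⟨E²⟩ = 0.0010512 eV².
C_V/k_B = (⟨E²⟩ − ⟨E⟩²)/(kT)² = (0.0010512 − 0.000018408)/0.0037010 = 0.279.

0.279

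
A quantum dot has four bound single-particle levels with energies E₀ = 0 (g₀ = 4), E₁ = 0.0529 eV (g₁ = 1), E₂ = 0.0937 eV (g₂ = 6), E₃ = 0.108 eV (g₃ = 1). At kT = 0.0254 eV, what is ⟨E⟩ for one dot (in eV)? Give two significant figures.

0.0052 eV

Eᵢ/kT = 0, 2.083, 3.689, 4.252.
Z = Σ gᵢe^(−Eᵢ/kT) = 4·e^(−0) + 1·e^(−2.083) + 6·e^(−3.689) + 1·e^(−4.252) = 4.000 + 0.1246 + 0.1500 + 0.01424 = 4.289.
⟨E⟩ = Σ Eᵢ gᵢe^(−Eᵢ/kT) / Z = (0·4.000 + 0.0529·0.1246 + 0.0937·0.1500 + 0.108·0.01424) / 4.289 = 0.0052 eV.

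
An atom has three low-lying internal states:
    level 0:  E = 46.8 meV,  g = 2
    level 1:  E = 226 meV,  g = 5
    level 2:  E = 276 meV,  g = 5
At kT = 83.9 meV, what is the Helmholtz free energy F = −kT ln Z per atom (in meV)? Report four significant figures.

-43.00 meV

Eᵢ/kT = 0.557807, 2.69368, 3.28963.
Z = Σ gᵢe^(−Eᵢ/kT) = 2·e^(−0.557807) + 5·e^(−2.69368) + 5·e^(−3.28963) = 1.14493 + 0.338158 + 0.186338 = 1.66943.
F = −kT ln Z = −83.9 × ln(1.66943) = −83.9 × 0.512482 = -43.00 meV.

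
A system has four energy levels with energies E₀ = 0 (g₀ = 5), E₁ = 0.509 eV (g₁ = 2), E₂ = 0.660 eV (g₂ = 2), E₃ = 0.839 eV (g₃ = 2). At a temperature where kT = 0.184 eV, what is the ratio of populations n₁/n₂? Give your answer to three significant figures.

n₁/n₂ = (g₁/g₂) exp[−(E₁−E₂)/kT] = (2/2) × exp(−(-0.151 eV)/(0.184 eV)) = (2/2) × exp(0.82065) = 2.27.

2.27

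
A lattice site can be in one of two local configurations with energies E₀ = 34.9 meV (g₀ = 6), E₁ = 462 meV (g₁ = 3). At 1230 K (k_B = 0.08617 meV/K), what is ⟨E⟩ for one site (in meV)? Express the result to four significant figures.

38.66 meV

k_BT = 0.08617 × 1230 K = 105.989 meV.
Eᵢ/kT = 0.329279, 4.35894.
Z = Σ gᵢe^(−Eᵢ/kT) = 6·e^(−0.329279) + 3·e^(−4.35894) = 4.31665 + 0.0383758 = 4.35503.
⟨E⟩ = Σ Eᵢ gᵢe^(−Eᵢ/kT) / Z = (34.9·4.31665 + 462·0.0383758) / 4.35503 = 38.66 meV.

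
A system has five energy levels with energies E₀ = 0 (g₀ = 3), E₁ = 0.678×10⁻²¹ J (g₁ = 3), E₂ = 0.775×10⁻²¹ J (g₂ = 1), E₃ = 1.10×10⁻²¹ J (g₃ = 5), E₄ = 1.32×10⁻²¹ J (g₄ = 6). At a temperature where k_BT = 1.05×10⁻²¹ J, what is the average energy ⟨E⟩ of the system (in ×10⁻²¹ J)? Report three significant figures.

Eᵢ/kT = 0, 0.64571, 0.73810, 1.0476, 1.2571.
Z = Σ gᵢe^(−Eᵢ/kT) = 3·e^(−0) + 3·e^(−0.64571) + 1·e^(−0.73810) + 5·e^(−1.0476) + 6·e^(−1.2571) = 3.0000 + 1.5729 + 0.47802 + 1.7539 + 1.7069 = 8.5117.
⟨E⟩ = Σ Eᵢ gᵢe^(−Eᵢ/kT) / Z = (0·3.0000 + 0.678·1.5729 + 0.775·0.47802 + 1.10·1.7539 + 1.32·1.7069) / 8.5117 = 0.660 ×10⁻²¹ J.

0.660 ×10⁻²¹ J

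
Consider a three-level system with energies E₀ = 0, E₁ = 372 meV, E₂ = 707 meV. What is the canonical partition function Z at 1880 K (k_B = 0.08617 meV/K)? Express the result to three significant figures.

Z = 1.11

k_BT = 0.08617 × 1880 K = 162.00 meV.
Eᵢ/kT = 0, 2.2963, 4.3642.
Z = Σ e^(−Eᵢ/kT) = e^(−0) + e^(−2.2963) + e^(−4.3642) = 1.0000 + 0.10063 + 0.012725 = 1.1134.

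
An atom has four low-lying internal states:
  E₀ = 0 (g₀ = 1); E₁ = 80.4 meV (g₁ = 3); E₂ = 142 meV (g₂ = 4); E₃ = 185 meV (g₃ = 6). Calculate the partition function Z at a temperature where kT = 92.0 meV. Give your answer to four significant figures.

Eᵢ/kT = 0, 0.873913, 1.54348, 2.01087.
Z = Σ gᵢe^(−Eᵢ/kT) = 1·e^(−0) + 3·e^(−0.873913) + 4·e^(−1.54348) + 6·e^(−2.01087) = 1.00000 + 1.25195 + 0.854545 + 0.803233 = 3.90973.

Z = 3.910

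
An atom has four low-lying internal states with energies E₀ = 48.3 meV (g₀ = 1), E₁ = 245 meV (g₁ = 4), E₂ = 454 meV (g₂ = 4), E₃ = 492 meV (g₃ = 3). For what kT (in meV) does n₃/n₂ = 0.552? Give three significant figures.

n₃/n₂ = (g₃/g₂) exp[−(E₃−E₂)/kT] = 0.552.
⇒ (E₃−E₂)/kT = ln((3/4)/0.552) = ln(1.3587) = 0.30653.
kT = 38 meV / 0.30653 = 124 meV.

124 meV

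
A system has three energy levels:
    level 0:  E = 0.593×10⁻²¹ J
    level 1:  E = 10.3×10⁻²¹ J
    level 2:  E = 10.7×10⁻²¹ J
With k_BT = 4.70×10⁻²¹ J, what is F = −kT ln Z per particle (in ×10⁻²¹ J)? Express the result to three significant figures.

-0.430 ×10⁻²¹ J

Eᵢ/kT = 0.12617, 2.1915, 2.2766.
Z = Σ e^(−Eᵢ/kT) = e^(−0.12617) + e^(−2.1915) + e^(−2.2766) = 0.88146 + 0.11175 + 0.10263 = 1.0958.
F = −kT ln Z = −4.70 × ln(1.0958) = −4.70 × 0.091485 = -0.430 ×10⁻²¹ J.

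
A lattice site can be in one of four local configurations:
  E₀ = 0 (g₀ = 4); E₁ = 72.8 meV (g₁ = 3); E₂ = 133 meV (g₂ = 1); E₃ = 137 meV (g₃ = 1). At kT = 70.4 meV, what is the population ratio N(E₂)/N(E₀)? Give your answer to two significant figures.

0.038

n₂/n₀ = (g₂/g₀) exp[−(E₂−E₀)/kT] = (1/4) × exp(−(133 meV)/(70.4 meV)) = (1/4) × exp(-1.889) = 0.038.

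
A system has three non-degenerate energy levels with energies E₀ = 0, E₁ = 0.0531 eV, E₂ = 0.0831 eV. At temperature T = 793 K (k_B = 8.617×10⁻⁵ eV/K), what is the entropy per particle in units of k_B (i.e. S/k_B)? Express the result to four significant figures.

0.9718

k_BT = 8.617×10⁻⁵ × 793 K = 0.0683328 eV.
Eᵢ/kT = 0, 0.777079, 1.21611.
Z = Σ e^(−Eᵢ/kT) = e^(−0) + e^(−0.777079) + e^(−1.21611) = 1.00000 + 0.459747 + 0.296381 = 1.75613.
⟨E⟩ = Σ EᵢPᵢ = 0.0279261 eV.
S/k_B = ln Z + ⟨E⟩/kT = ln(1.75613) + 0.0279261/0.0683328 = 0.563113 + 0.408678 = 0.9718.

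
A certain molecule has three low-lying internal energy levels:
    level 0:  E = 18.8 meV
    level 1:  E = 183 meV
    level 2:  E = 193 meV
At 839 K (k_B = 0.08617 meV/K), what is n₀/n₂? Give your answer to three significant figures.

k_BT = 0.08617 × 839 K = 72.297 meV.
n₀/n₂ = exp[−(E₀−E₂)/kT] = exp(−(-174.2 meV)/(72.297 meV)) = exp(2.4095) = 11.1.

11.1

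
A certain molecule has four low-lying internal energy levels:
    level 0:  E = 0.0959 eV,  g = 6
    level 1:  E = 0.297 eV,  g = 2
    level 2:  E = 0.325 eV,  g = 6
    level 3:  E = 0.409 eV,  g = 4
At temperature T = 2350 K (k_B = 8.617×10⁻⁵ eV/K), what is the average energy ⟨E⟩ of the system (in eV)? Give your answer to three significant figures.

0.186 eV

k_BT = 8.617×10⁻⁵ × 2350 K = 0.20250 eV.
Eᵢ/kT = 0.47358, 1.4667, 1.6049, 2.0198.
Z = Σ gᵢe^(−Eᵢ/kT) = 6·e^(−0.47358) + 2·e^(−1.4667) + 6·e^(−1.6049) + 4·e^(−2.0198) = 3.7366 + 0.46137 + 1.2055 + 0.53073 = 5.9342.
⟨E⟩ = Σ Eᵢ gᵢe^(−Eᵢ/kT) / Z = (0.0959·3.7366 + 0.297·0.46137 + 0.325·1.2055 + 0.409·0.53073) / 5.9342 = 0.186 eV.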